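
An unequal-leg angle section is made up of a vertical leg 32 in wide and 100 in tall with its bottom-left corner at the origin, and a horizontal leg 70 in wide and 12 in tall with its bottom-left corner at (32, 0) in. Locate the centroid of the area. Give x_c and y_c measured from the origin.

x_c = 26.60 in, y_c = 40.85 in

vertical leg: A = 32 × 100 = 3200.00, centroid at (16.00, 50.00).
horizontal leg: A = 70 × 12 = 840.00, centroid at (67.00, 6.00).
ΣA = 4040.00 in²
ΣAx_c = (3200.00)(16.00) + (840.00)(67.00) = 107480.00 in³
ΣAy_c = (3200.00)(50.00) + (840.00)(6.00) = 165040.00 in³
x_c = 107480.00 / 4040.00 = 26.60 in
y_c = 165040.00 / 4040.00 = 40.85 in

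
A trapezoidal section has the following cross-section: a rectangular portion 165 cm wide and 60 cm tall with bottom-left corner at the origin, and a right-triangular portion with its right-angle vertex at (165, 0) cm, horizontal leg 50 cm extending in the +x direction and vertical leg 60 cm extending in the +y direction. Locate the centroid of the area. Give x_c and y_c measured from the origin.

Part | A | x̄ᵢ | ȳᵢ | A·x̄ᵢ | A·ȳᵢ
rectangular portion | 9900.00 | 82.50 | 30.00 | 816750.00 | 297000.00
triangular portion | 1500.00 | 181.67 | 20.00 | 272500.00 | 30000.00
Σ | 11400.00 |  |  | 1089250.00 | 327000.00
x_c = 1089250.00 / 11400.00 = 95.55 cm
y_c = 327000.00 / 11400.00 = 28.68 cm

x_c = 95.55 cm, y_c = 28.68 cm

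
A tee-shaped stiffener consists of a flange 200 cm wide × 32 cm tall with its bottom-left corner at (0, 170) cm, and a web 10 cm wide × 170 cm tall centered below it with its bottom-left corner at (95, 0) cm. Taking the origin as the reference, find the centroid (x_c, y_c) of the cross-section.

x_c = 100.00 cm, y_c = 164.80 cm

Part | A | x̄ᵢ | ȳᵢ | A·x̄ᵢ | A·ȳᵢ
web | 1700.00 | 100.00 | 85.00 | 170000.00 | 144500.00
flange | 6400.00 | 100.00 | 186.00 | 640000.00 | 1190400.00
Σ | 8100.00 |  |  | 810000.00 | 1334900.00
x_c = 810000.00 / 8100.00 = 100.00 cm
y_c = 1334900.00 / 8100.00 = 164.80 cm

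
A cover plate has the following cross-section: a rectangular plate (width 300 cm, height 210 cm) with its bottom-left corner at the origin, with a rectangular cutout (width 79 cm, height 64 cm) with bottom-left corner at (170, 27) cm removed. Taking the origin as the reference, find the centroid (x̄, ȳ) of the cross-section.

x̄ = 144.81 cm, ȳ = 109.01 cm

Part | A | x̄ᵢ | ȳᵢ | A·x̄ᵢ | A·ȳᵢ
plate | 63000.00 | 150.00 | 105.00 | 9450000.00 | 6615000.00
hole | -5056.00 | 209.50 | 59.00 | -1059232.00 | -298304.00
Σ | 57944.00 |  |  | 8390768.00 | 6316696.00
x̄ = 8390768.00 / 57944.00 = 144.81 cm
ȳ = 6316696.00 / 57944.00 = 109.01 cm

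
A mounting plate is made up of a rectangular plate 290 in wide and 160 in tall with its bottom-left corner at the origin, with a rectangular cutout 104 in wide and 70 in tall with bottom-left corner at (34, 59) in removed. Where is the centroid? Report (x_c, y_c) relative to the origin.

plate: A = 290 × 160 = 46400.00, centroid at (145.00, 80.00).
hole: A = −(104 × 70) = -7280.00, centroid at (86.00, 94.00).
ΣA = 39120.00 in², ΣAx_c = 6101920.00 in³, ΣAy_c = 3027680.00 in³.
x_c = 6101920.00/39120.00 = 155.98 in; y_c = 3027680.00/39120.00 = 77.39 in.

x_c = 155.98 in, y_c = 77.39 in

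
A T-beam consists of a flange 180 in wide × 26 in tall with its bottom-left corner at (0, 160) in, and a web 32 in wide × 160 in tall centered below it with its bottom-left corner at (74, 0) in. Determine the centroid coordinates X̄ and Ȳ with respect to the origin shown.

web: A = 32 × 160 = 5120.00, centroid at (90.00, 80.00).
flange: A = 180 × 26 = 4680.00, centroid at (90.00, 173.00).
ΣA = 9800.00 in², ΣAX̄ = 882000.00 in³, ΣAȲ = 1219240.00 in³.
X̄ = 882000.00/9800.00 = 90.00 in; Ȳ = 1219240.00/9800.00 = 124.41 in.

X̄ = 90.00 in, Ȳ = 124.41 in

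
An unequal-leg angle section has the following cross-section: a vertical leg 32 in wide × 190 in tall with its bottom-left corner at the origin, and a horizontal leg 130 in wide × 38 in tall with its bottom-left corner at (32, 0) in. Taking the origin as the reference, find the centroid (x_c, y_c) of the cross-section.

vertical leg: A = 32 × 190 = 6080.00, centroid at (16.00, 95.00).
horizontal leg: A = 130 × 38 = 4940.00, centroid at (97.00, 19.00).
ΣA = 11020.00 in²
ΣAx_c = (6080.00)(16.00) + (4940.00)(97.00) = 576460.00 in³
ΣAy_c = (6080.00)(95.00) + (4940.00)(19.00) = 671460.00 in³
x_c = 576460.00 / 11020.00 = 52.31 in
y_c = 671460.00 / 11020.00 = 60.93 in

x_c = 52.31 in, y_c = 60.93 in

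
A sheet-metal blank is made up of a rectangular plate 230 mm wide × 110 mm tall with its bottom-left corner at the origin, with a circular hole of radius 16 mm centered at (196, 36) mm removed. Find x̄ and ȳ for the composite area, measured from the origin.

x̄ = 112.34 mm, ȳ = 55.62 mm

plate: A = 230 × 110 = 25300.00, centroid at (115.00, 55.00).
hole: A = −π·16² = -804.25, centroid at (196.00, 36.00).
ΣA = 24495.75 mm²
ΣAx̄ = (25300.00)(115.00) + (-804.25)(196.00) = 2751867.45 mm³
ΣAȳ = (25300.00)(55.00) + (-804.25)(36.00) = 1362547.08 mm³
x̄ = 2751867.45 / 24495.75 = 112.34 mm
ȳ = 1362547.08 / 24495.75 = 55.62 mm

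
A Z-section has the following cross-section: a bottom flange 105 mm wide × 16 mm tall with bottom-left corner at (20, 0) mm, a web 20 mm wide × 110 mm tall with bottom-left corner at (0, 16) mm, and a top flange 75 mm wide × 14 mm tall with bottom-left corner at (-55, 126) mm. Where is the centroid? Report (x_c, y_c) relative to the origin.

bottom flange: A = 105 × 16 = 1680.00, centroid at (72.50, 8.00).
web: A = 20 × 110 = 2200.00, centroid at (10.00, 71.00).
top flange: A = 75 × 14 = 1050.00, centroid at (-17.50, 133.00).
ΣA = 4930.00 mm², ΣAx_c = 125425.00 mm³, ΣAy_c = 309290.00 mm³.
x_c = 125425.00/4930.00 = 25.44 mm; y_c = 309290.00/4930.00 = 62.74 mm.

x_c = 25.44 mm, y_c = 62.74 mm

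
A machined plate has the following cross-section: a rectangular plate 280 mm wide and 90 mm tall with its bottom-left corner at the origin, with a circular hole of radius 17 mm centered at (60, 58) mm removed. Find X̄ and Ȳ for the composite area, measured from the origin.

X̄ = 142.99 mm, Ȳ = 44.51 mm

plate: A = 280 × 90 = 25200.00, centroid at (140.00, 45.00).
hole: A = −π·17² = -907.92, centroid at (60.00, 58.00).
ΣA = 24292.08 mm², ΣAX̄ = 3473524.78 mm³, ΣAȲ = 1081340.62 mm³.
X̄ = 3473524.78/24292.08 = 142.99 mm; Ȳ = 1081340.62/24292.08 = 44.51 mm.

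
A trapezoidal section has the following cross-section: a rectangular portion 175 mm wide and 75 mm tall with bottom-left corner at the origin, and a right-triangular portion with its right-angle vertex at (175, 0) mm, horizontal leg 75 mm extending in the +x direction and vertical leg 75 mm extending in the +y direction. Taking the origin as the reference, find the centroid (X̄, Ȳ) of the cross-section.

rectangular portion: A = 175 × 75 = 13125.00, centroid at (87.50, 37.50).
triangular portion: A = ½·75·75 = 2812.50, centroid at (200.00, 25.00).
ΣA = 15937.50 mm²
ΣAX̄ = (13125.00)(87.50) + (2812.50)(200.00) = 1710937.50 mm³
ΣAȲ = (13125.00)(37.50) + (2812.50)(25.00) = 562500.00 mm³
X̄ = 1710937.50 / 15937.50 = 107.35 mm
Ȳ = 562500.00 / 15937.50 = 35.29 mm

X̄ = 107.35 mm, Ȳ = 35.29 mm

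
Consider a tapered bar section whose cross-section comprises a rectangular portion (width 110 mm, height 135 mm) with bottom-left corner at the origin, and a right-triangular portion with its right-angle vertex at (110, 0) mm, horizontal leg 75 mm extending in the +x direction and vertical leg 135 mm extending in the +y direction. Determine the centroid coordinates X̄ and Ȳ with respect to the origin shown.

X̄ = 75.34 mm, Ȳ = 61.78 mm

rectangular portion: A = 110 × 135 = 14850.00, centroid at (55.00, 67.50).
triangular portion: A = ½·75·135 = 5062.50, centroid at (135.00, 45.00).
ΣA = 19912.50 mm²
ΣAX̄ = (14850.00)(55.00) + (5062.50)(135.00) = 1500187.50 mm³
ΣAȲ = (14850.00)(67.50) + (5062.50)(45.00) = 1230187.50 mm³
X̄ = 1500187.50 / 19912.50 = 75.34 mm
Ȳ = 1230187.50 / 19912.50 = 61.78 mm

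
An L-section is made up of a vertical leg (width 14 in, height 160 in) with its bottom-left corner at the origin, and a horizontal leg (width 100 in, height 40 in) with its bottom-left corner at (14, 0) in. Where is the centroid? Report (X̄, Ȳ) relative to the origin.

Part | A | x̄ᵢ | ȳᵢ | A·x̄ᵢ | A·ȳᵢ
vertical leg | 2240.00 | 7.00 | 80.00 | 15680.00 | 179200.00
horizontal leg | 4000.00 | 64.00 | 20.00 | 256000.00 | 80000.00
Σ | 6240.00 |  |  | 271680.00 | 259200.00
X̄ = 271680.00 / 6240.00 = 43.54 in
Ȳ = 259200.00 / 6240.00 = 41.54 in

X̄ = 43.54 in, Ȳ = 41.54 in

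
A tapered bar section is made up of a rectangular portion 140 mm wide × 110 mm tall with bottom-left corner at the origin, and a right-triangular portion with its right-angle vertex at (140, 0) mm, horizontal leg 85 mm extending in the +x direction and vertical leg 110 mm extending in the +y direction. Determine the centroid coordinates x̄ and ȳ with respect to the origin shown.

rectangular portion: A = 140 × 110 = 15400.00, centroid at (70.00, 55.00).
triangular portion: A = ½·85·110 = 4675.00, centroid at (168.33, 36.67).
ΣA = 20075.00 mm², ΣAx̄ = 1864958.33 mm³, ΣAȳ = 1018416.67 mm³.
x̄ = 1864958.33/20075.00 = 92.90 mm; ȳ = 1018416.67/20075.00 = 50.73 mm.

x̄ = 92.90 mm, ȳ = 50.73 mm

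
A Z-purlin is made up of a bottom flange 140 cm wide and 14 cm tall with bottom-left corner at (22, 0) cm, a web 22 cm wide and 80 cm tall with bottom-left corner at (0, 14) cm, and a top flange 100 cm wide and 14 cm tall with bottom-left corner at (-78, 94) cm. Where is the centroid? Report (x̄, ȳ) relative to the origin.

bottom flange: A = 140 × 14 = 1960.00, centroid at (92.00, 7.00).
web: A = 22 × 80 = 1760.00, centroid at (11.00, 54.00).
top flange: A = 100 × 14 = 1400.00, centroid at (-28.00, 101.00).
ΣA = 5120.00 cm², ΣAx̄ = 160480.00 cm³, ΣAȳ = 250160.00 cm³.
x̄ = 160480.00/5120.00 = 31.34 cm; ȳ = 250160.00/5120.00 = 48.86 cm.

x̄ = 31.34 cm, ȳ = 48.86 cm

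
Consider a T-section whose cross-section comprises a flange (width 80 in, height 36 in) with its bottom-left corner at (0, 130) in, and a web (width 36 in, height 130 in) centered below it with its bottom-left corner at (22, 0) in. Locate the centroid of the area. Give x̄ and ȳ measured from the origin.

web: A = 36 × 130 = 4680.00, centroid at (40.00, 65.00).
flange: A = 80 × 36 = 2880.00, centroid at (40.00, 148.00).
ΣA = 7560.00 in², ΣAx̄ = 302400.00 in³, ΣAȳ = 730440.00 in³.
x̄ = 302400.00/7560.00 = 40.00 in; ȳ = 730440.00/7560.00 = 96.62 in.

x̄ = 40.00 in, ȳ = 96.62 in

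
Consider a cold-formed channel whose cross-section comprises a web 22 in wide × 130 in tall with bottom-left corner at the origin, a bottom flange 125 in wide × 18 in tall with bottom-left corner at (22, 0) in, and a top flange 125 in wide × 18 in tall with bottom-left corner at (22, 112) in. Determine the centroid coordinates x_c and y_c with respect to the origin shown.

Part | A | x̄ᵢ | ȳᵢ | A·x̄ᵢ | A·ȳᵢ
web | 2860.00 | 11.00 | 65.00 | 31460.00 | 185900.00
bottom flange | 2250.00 | 84.50 | 9.00 | 190125.00 | 20250.00
top flange | 2250.00 | 84.50 | 121.00 | 190125.00 | 272250.00
Σ | 7360.00 |  |  | 411710.00 | 478400.00
x_c = 411710.00 / 7360.00 = 55.94 in
y_c = 478400.00 / 7360.00 = 65.00 in

x_c = 55.94 in, y_c = 65.00 in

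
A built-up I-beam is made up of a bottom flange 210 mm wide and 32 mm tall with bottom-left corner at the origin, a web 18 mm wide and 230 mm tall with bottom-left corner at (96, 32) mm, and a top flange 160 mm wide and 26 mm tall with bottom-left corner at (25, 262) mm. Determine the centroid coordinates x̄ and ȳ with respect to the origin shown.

x̄ = 105.00 mm, ȳ = 123.84 mm

Part | A | x̄ᵢ | ȳᵢ | A·x̄ᵢ | A·ȳᵢ
bottom flange | 6720.00 | 105.00 | 16.00 | 705600.00 | 107520.00
web | 4140.00 | 105.00 | 147.00 | 434700.00 | 608580.00
top flange | 4160.00 | 105.00 | 275.00 | 436800.00 | 1144000.00
Σ | 15020.00 |  |  | 1577100.00 | 1860100.00
x̄ = 1577100.00 / 15020.00 = 105.00 mm
ȳ = 1860100.00 / 15020.00 = 123.84 mm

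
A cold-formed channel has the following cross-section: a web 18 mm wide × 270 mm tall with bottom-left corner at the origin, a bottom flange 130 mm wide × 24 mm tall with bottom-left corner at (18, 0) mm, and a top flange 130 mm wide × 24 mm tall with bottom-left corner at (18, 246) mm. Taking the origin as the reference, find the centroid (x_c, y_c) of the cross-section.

Part | A | x̄ᵢ | ȳᵢ | A·x̄ᵢ | A·ȳᵢ
web | 4860.00 | 9.00 | 135.00 | 43740.00 | 656100.00
bottom flange | 3120.00 | 83.00 | 12.00 | 258960.00 | 37440.00
top flange | 3120.00 | 83.00 | 258.00 | 258960.00 | 804960.00
Σ | 11100.00 |  |  | 561660.00 | 1498500.00
x_c = 561660.00 / 11100.00 = 50.60 mm
y_c = 1498500.00 / 11100.00 = 135.00 mm

x_c = 50.60 mm, y_c = 135.00 mm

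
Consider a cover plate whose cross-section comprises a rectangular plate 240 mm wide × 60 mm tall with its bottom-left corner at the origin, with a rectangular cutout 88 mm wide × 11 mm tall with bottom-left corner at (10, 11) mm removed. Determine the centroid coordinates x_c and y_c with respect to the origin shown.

plate: A = 240 × 60 = 14400.00, centroid at (120.00, 30.00).
hole: A = −(88 × 11) = -968.00, centroid at (54.00, 16.50).
ΣA = 13432.00 mm², ΣAx_c = 1675728.00 mm³, ΣAy_c = 416028.00 mm³.
x_c = 1675728.00/13432.00 = 124.76 mm; y_c = 416028.00/13432.00 = 30.97 mm.

x_c = 124.76 mm, y_c = 30.97 mm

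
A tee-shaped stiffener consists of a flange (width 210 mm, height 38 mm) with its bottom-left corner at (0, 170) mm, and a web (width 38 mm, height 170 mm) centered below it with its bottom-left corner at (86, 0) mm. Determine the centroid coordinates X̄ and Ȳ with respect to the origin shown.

X̄ = 105.00 mm, Ȳ = 142.47 mm

web: A = 38 × 170 = 6460.00, centroid at (105.00, 85.00).
flange: A = 210 × 38 = 7980.00, centroid at (105.00, 189.00).
ΣA = 14440.00 mm², ΣAX̄ = 1516200.00 mm³, ΣAȲ = 2057320.00 mm³.
X̄ = 1516200.00/14440.00 = 105.00 mm; Ȳ = 2057320.00/14440.00 = 142.47 mm.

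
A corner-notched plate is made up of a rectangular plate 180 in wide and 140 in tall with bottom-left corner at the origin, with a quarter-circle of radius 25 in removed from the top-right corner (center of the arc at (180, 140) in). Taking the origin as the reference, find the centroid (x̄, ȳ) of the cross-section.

x̄ = 88.42 in, ȳ = 68.82 in

plate: A = 180 × 140 = 25200.00, centroid at (90.00, 70.00).
removed quarter-circle: A = −¼π·25² = -490.87, centroid at (169.39, 129.39).
ΣA = 24709.13 in², ΣAx̄ = 2184851.04 in³, ΣAȳ = 1700485.99 in³.
x̄ = 2184851.04/24709.13 = 88.42 in; ȳ = 1700485.99/24709.13 = 68.82 in.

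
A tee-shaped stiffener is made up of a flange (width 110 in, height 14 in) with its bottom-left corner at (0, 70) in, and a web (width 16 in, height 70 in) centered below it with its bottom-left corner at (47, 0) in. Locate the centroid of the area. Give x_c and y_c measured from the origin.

web: A = 16 × 70 = 1120.00, centroid at (55.00, 35.00).
flange: A = 110 × 14 = 1540.00, centroid at (55.00, 77.00).
ΣA = 2660.00 in²
ΣAx_c = (1120.00)(55.00) + (1540.00)(55.00) = 146300.00 in³
ΣAy_c = (1120.00)(35.00) + (1540.00)(77.00) = 157780.00 in³
x_c = 146300.00 / 2660.00 = 55.00 in
y_c = 157780.00 / 2660.00 = 59.32 in

x_c = 55.00 in, y_c = 59.32 in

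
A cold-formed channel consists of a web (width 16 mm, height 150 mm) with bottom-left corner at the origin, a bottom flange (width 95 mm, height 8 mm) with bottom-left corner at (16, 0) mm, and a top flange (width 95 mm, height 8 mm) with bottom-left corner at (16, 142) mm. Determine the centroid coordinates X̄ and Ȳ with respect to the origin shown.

X̄ = 29.52 mm, Ȳ = 75.00 mm

web: A = 16 × 150 = 2400.00, centroid at (8.00, 75.00).
bottom flange: A = 95 × 8 = 760.00, centroid at (63.50, 4.00).
top flange: A = 95 × 8 = 760.00, centroid at (63.50, 146.00).
ΣA = 3920.00 mm², ΣAX̄ = 115720.00 mm³, ΣAȲ = 294000.00 mm³.
X̄ = 115720.00/3920.00 = 29.52 mm; Ȳ = 294000.00/3920.00 = 75.00 mm.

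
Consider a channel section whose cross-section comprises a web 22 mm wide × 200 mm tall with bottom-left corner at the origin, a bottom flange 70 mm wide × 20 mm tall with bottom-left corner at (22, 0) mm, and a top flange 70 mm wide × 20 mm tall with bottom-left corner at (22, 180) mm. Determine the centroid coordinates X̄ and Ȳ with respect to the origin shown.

X̄ = 28.89 mm, Ȳ = 100.00 mm

Part | A | x̄ᵢ | ȳᵢ | A·x̄ᵢ | A·ȳᵢ
web | 4400.00 | 11.00 | 100.00 | 48400.00 | 440000.00
bottom flange | 1400.00 | 57.00 | 10.00 | 79800.00 | 14000.00
top flange | 1400.00 | 57.00 | 190.00 | 79800.00 | 266000.00
Σ | 7200.00 |  |  | 208000.00 | 720000.00
X̄ = 208000.00 / 7200.00 = 28.89 mm
Ȳ = 720000.00 / 7200.00 = 100.00 mm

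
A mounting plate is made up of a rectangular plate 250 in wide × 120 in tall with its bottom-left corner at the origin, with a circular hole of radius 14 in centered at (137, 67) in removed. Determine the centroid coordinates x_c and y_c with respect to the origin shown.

Part | A | x̄ᵢ | ȳᵢ | A·x̄ᵢ | A·ȳᵢ
plate | 30000.00 | 125.00 | 60.00 | 3750000.00 | 1800000.00
hole | -615.75 | 137.00 | 67.00 | -84358.05 | -41255.39
Σ | 29384.25 |  |  | 3665641.95 | 1758744.61
x_c = 3665641.95 / 29384.25 = 124.75 in
y_c = 1758744.61 / 29384.25 = 59.85 in

x_c = 124.75 in, y_c = 59.85 in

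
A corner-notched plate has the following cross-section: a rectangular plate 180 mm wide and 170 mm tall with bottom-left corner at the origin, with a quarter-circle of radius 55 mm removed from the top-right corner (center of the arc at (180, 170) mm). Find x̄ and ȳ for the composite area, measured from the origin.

x̄ = 84.39 mm, ȳ = 79.81 mm

Part | A | x̄ᵢ | ȳᵢ | A·x̄ᵢ | A·ȳᵢ
plate | 30600.00 | 90.00 | 85.00 | 2754000.00 | 2601000.00
removed quarter-circle | -2375.83 | 156.66 | 146.66 | -372190.97 | -348432.67
Σ | 28224.17 |  |  | 2381809.03 | 2252567.33
x̄ = 2381809.03 / 28224.17 = 84.39 mm
ȳ = 2252567.33 / 28224.17 = 79.81 mm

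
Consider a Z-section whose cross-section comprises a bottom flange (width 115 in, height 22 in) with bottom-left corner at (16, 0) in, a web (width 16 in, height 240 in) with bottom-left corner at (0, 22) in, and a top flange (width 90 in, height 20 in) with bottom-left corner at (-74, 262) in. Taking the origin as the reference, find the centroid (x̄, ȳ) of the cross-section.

Part | A | x̄ᵢ | ȳᵢ | A·x̄ᵢ | A·ȳᵢ
bottom flange | 2530.00 | 73.50 | 11.00 | 185955.00 | 27830.00
web | 3840.00 | 8.00 | 142.00 | 30720.00 | 545280.00
top flange | 1800.00 | -29.00 | 272.00 | -52200.00 | 489600.00
Σ | 8170.00 |  |  | 164475.00 | 1062710.00
x̄ = 164475.00 / 8170.00 = 20.13 in
ȳ = 1062710.00 / 8170.00 = 130.07 in

x̄ = 20.13 in, ȳ = 130.07 in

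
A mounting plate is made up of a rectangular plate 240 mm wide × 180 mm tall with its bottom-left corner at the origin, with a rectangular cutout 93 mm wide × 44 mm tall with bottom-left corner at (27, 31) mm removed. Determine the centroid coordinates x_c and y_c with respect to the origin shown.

x_c = 124.87 mm, y_c = 93.87 mm

plate: A = 240 × 180 = 43200.00, centroid at (120.00, 90.00).
hole: A = −(93 × 44) = -4092.00, centroid at (73.50, 53.00).
ΣA = 39108.00 mm², ΣAx_c = 4883238.00 mm³, ΣAy_c = 3671124.00 mm³.
x_c = 4883238.00/39108.00 = 124.87 mm; y_c = 3671124.00/39108.00 = 93.87 mm.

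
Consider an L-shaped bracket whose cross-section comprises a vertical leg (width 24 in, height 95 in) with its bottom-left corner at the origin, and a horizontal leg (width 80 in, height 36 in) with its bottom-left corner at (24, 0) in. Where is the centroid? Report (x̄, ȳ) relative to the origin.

vertical leg: A = 24 × 95 = 2280.00, centroid at (12.00, 47.50).
horizontal leg: A = 80 × 36 = 2880.00, centroid at (64.00, 18.00).
ΣA = 5160.00 in², ΣAx̄ = 211680.00 in³, ΣAȳ = 160140.00 in³.
x̄ = 211680.00/5160.00 = 41.02 in; ȳ = 160140.00/5160.00 = 31.03 in.

x̄ = 41.02 in, ȳ = 31.03 in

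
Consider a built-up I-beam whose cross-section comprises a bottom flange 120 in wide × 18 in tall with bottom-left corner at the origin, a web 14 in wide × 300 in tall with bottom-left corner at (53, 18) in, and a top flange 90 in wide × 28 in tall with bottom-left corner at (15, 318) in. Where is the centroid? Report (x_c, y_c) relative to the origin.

bottom flange: A = 120 × 18 = 2160.00, centroid at (60.00, 9.00).
web: A = 14 × 300 = 4200.00, centroid at (60.00, 168.00).
top flange: A = 90 × 28 = 2520.00, centroid at (60.00, 332.00).
ΣA = 8880.00 in², ΣAx_c = 532800.00 in³, ΣAy_c = 1561680.00 in³.
x_c = 532800.00/8880.00 = 60.00 in; y_c = 1561680.00/8880.00 = 175.86 in.

x_c = 60.00 in, y_c = 175.86 in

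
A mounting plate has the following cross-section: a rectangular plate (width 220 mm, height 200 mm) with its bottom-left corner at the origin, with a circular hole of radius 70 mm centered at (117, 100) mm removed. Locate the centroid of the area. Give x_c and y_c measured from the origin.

x_c = 106.23 mm, y_c = 100.00 mm

Part | A | x̄ᵢ | ȳᵢ | A·x̄ᵢ | A·ȳᵢ
plate | 44000.00 | 110.00 | 100.00 | 4840000.00 | 4400000.00
hole | -15393.80 | 117.00 | 100.00 | -1801075.07 | -1539380.40
Σ | 28606.20 |  |  | 3038924.93 | 2860619.60
x_c = 3038924.93 / 28606.20 = 106.23 mm
y_c = 2860619.60 / 28606.20 = 100.00 mm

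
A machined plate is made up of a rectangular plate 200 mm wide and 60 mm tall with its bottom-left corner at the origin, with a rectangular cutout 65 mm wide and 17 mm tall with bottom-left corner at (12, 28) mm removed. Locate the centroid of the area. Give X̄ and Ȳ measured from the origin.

plate: A = 200 × 60 = 12000.00, centroid at (100.00, 30.00).
hole: A = −(65 × 17) = -1105.00, centroid at (44.50, 36.50).
ΣA = 10895.00 mm², ΣAX̄ = 1150827.50 mm³, ΣAȲ = 319667.50 mm³.
X̄ = 1150827.50/10895.00 = 105.63 mm; Ȳ = 319667.50/10895.00 = 29.34 mm.

X̄ = 105.63 mm, Ȳ = 29.34 mm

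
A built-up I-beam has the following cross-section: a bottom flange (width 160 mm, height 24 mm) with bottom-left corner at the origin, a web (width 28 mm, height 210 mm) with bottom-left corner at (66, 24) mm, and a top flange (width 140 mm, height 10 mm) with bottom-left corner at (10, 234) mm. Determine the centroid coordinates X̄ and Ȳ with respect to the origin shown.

X̄ = 80.00 mm, Ȳ = 102.45 mm

bottom flange: A = 160 × 24 = 3840.00, centroid at (80.00, 12.00).
web: A = 28 × 210 = 5880.00, centroid at (80.00, 129.00).
top flange: A = 140 × 10 = 1400.00, centroid at (80.00, 239.00).
ΣA = 11120.00 mm², ΣAX̄ = 889600.00 mm³, ΣAȲ = 1139200.00 mm³.
X̄ = 889600.00/11120.00 = 80.00 mm; Ȳ = 1139200.00/11120.00 = 102.45 mm.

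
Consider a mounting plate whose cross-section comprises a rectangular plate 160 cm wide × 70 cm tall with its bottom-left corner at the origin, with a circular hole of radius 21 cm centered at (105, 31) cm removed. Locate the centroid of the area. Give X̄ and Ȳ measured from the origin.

X̄ = 76.47 cm, Ȳ = 35.56 cm

plate: A = 160 × 70 = 11200.00, centroid at (80.00, 35.00).
hole: A = −π·21² = -1385.44, centroid at (105.00, 31.00).
ΣA = 9814.56 cm², ΣAX̄ = 750528.55 cm³, ΣAȲ = 349051.29 cm³.
X̄ = 750528.55/9814.56 = 76.47 cm; Ȳ = 349051.29/9814.56 = 35.56 cm.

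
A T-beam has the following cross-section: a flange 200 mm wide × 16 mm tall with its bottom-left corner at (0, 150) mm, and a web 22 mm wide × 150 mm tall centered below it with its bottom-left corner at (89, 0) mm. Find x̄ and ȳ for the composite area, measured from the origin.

x̄ = 100.00 mm, ȳ = 115.86 mm

web: A = 22 × 150 = 3300.00, centroid at (100.00, 75.00).
flange: A = 200 × 16 = 3200.00, centroid at (100.00, 158.00).
ΣA = 6500.00 mm²
ΣAx̄ = (3300.00)(100.00) + (3200.00)(100.00) = 650000.00 mm³
ΣAȳ = (3300.00)(75.00) + (3200.00)(158.00) = 753100.00 mm³
x̄ = 650000.00 / 6500.00 = 100.00 mm
ȳ = 753100.00 / 6500.00 = 115.86 mm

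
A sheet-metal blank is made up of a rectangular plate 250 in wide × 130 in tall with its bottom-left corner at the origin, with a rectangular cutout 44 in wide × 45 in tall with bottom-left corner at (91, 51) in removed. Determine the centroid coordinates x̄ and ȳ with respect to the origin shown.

x̄ = 125.78 in, ȳ = 64.45 in

plate: A = 250 × 130 = 32500.00, centroid at (125.00, 65.00).
hole: A = −(44 × 45) = -1980.00, centroid at (113.00, 73.50).
ΣA = 30520.00 in², ΣAx̄ = 3838760.00 in³, ΣAȳ = 1966970.00 in³.
x̄ = 3838760.00/30520.00 = 125.78 in; ȳ = 1966970.00/30520.00 = 64.45 in.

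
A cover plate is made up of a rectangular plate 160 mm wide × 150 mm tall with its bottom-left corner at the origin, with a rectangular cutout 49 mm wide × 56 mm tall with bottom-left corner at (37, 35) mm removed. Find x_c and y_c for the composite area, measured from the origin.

x_c = 82.39 mm, y_c = 76.55 mm

plate: A = 160 × 150 = 24000.00, centroid at (80.00, 75.00).
hole: A = −(49 × 56) = -2744.00, centroid at (61.50, 63.00).
ΣA = 21256.00 mm²
ΣAx_c = (24000.00)(80.00) + (-2744.00)(61.50) = 1751244.00 mm³
ΣAy_c = (24000.00)(75.00) + (-2744.00)(63.00) = 1627128.00 mm³
x_c = 1751244.00 / 21256.00 = 82.39 mm
y_c = 1627128.00 / 21256.00 = 76.55 mm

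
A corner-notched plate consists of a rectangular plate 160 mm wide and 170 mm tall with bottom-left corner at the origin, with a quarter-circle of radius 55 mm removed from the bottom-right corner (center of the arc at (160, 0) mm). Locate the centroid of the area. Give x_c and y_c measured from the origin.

plate: A = 160 × 170 = 27200.00, centroid at (80.00, 85.00).
removed quarter-circle: A = −¼π·55² = -2375.83, centroid at (136.66, 23.34).
ΣA = 24824.17 mm²
ΣAx_c = (27200.00)(80.00) + (-2375.83)(136.66) = 1851325.62 mm³
ΣAy_c = (27200.00)(85.00) + (-2375.83)(23.34) = 2256541.67 mm³
x_c = 1851325.62 / 24824.17 = 74.58 mm
y_c = 2256541.67 / 24824.17 = 90.90 mm

x_c = 74.58 mm, y_c = 90.90 mm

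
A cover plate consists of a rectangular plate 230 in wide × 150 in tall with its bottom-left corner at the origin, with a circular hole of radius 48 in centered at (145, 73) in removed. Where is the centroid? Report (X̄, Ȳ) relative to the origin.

plate: A = 230 × 150 = 34500.00, centroid at (115.00, 75.00).
hole: A = −π·48² = -7238.23, centroid at (145.00, 73.00).
ΣA = 27261.77 in²
ΣAX̄ = (34500.00)(115.00) + (-7238.23)(145.00) = 2917956.73 in³
ΣAȲ = (34500.00)(75.00) + (-7238.23)(73.00) = 2059109.25 in³
X̄ = 2917956.73 / 27261.77 = 107.03 in
Ȳ = 2059109.25 / 27261.77 = 75.53 in

X̄ = 107.03 in, Ȳ = 75.53 in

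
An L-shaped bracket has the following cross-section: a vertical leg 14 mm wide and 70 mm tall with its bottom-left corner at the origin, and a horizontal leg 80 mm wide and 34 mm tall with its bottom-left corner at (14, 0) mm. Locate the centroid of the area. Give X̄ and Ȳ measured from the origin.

X̄ = 41.55 mm, Ȳ = 21.77 mm

Part | A | x̄ᵢ | ȳᵢ | A·x̄ᵢ | A·ȳᵢ
vertical leg | 980.00 | 7.00 | 35.00 | 6860.00 | 34300.00
horizontal leg | 2720.00 | 54.00 | 17.00 | 146880.00 | 46240.00
Σ | 3700.00 |  |  | 153740.00 | 80540.00
X̄ = 153740.00 / 3700.00 = 41.55 mm
Ȳ = 80540.00 / 3700.00 = 21.77 mm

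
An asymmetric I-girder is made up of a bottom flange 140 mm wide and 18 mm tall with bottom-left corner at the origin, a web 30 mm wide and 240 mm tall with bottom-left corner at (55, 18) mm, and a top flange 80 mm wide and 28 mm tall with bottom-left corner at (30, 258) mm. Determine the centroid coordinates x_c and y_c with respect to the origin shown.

x_c = 70.00 mm, y_c = 135.92 mm

bottom flange: A = 140 × 18 = 2520.00, centroid at (70.00, 9.00).
web: A = 30 × 240 = 7200.00, centroid at (70.00, 138.00).
top flange: A = 80 × 28 = 2240.00, centroid at (70.00, 272.00).
ΣA = 11960.00 mm²
ΣAx_c = (2520.00)(70.00) + (7200.00)(70.00) + (2240.00)(70.00) = 837200.00 mm³
ΣAy_c = (2520.00)(9.00) + (7200.00)(138.00) + (2240.00)(272.00) = 1625560.00 mm³
x_c = 837200.00 / 11960.00 = 70.00 mm
y_c = 1625560.00 / 11960.00 = 135.92 mm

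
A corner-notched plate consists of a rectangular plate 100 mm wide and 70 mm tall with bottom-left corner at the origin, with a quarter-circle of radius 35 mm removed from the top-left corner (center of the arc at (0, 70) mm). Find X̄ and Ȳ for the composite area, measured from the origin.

plate: A = 100 × 70 = 7000.00, centroid at (50.00, 35.00).
removed quarter-circle: A = −¼π·35² = -962.11, centroid at (14.85, 55.15).
ΣA = 6037.89 mm²
ΣAX̄ = (7000.00)(50.00) + (-962.11)(14.85) = 335708.33 mm³
ΣAȲ = (7000.00)(35.00) + (-962.11)(55.15) = 191943.77 mm³
X̄ = 335708.33 / 6037.89 = 55.60 mm
Ȳ = 191943.77 / 6037.89 = 31.79 mm

X̄ = 55.60 mm, Ȳ = 31.79 mm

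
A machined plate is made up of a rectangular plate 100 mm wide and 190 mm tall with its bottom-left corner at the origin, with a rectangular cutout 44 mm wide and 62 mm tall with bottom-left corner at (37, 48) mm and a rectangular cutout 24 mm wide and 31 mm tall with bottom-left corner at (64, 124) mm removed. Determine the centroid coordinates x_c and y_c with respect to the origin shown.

x_c = 47.17 mm, y_c = 95.68 mm

plate: A = 100 × 190 = 19000.00, centroid at (50.00, 95.00).
hole 1: A = −(44 × 62) = -2728.00, centroid at (59.00, 79.00).
hole 2: A = −(24 × 31) = -744.00, centroid at (76.00, 139.50).
ΣA = 15528.00 mm², ΣAx_c = 732504.00 mm³, ΣAy_c = 1485700.00 mm³.
x_c = 732504.00/15528.00 = 47.17 mm; y_c = 1485700.00/15528.00 = 95.68 mm.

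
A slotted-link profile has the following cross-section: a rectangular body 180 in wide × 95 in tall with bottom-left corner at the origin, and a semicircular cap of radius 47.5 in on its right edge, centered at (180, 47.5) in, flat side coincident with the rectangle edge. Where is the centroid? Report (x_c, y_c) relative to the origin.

x_c = 108.91 in, y_c = 47.50 in

rectangular body: A = 180 × 95 = 17100.00, centroid at (90.00, 47.50).
semicircular end: A = ½π·47.5² = 3544.11, centroid at (200.16, 47.50).
ΣA = 20644.11 in²
ΣAx_c = (17100.00)(90.00) + (3544.11)(200.16) = 2248387.57 in³
ΣAy_c = (17100.00)(47.50) + (3544.11)(47.50) = 980595.19 in³
x_c = 2248387.57 / 20644.11 = 108.91 in
y_c = 980595.19 / 20644.11 = 47.50 in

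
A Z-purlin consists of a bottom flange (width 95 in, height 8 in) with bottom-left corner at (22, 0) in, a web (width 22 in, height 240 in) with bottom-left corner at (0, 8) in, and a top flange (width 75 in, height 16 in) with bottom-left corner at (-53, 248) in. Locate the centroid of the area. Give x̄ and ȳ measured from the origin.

Part | A | x̄ᵢ | ȳᵢ | A·x̄ᵢ | A·ȳᵢ
bottom flange | 760.00 | 69.50 | 4.00 | 52820.00 | 3040.00
web | 5280.00 | 11.00 | 128.00 | 58080.00 | 675840.00
top flange | 1200.00 | -15.50 | 256.00 | -18600.00 | 307200.00
Σ | 7240.00 |  |  | 92300.00 | 986080.00
x̄ = 92300.00 / 7240.00 = 12.75 in
ȳ = 986080.00 / 7240.00 = 136.20 in

x̄ = 12.75 in, ȳ = 136.20 in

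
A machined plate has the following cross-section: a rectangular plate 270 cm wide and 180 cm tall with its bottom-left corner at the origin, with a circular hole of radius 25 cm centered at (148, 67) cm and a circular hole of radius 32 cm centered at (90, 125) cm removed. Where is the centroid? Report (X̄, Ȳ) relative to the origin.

X̄ = 137.75 cm, Ȳ = 88.45 cm

plate: A = 270 × 180 = 48600.00, centroid at (135.00, 90.00).
hole 1: A = −π·25² = -1963.50, centroid at (148.00, 67.00).
hole 2: A = −π·32² = -3216.99, centroid at (90.00, 125.00).
ΣA = 43419.51 cm²
ΣAX̄ = (48600.00)(135.00) + (-1963.50)(148.00) + (-3216.99)(90.00) = 5980873.50 cm³
ΣAȲ = (48600.00)(90.00) + (-1963.50)(67.00) + (-3216.99)(125.00) = 3840321.95 cm³
X̄ = 5980873.50 / 43419.51 = 137.75 cm
Ȳ = 3840321.95 / 43419.51 = 88.45 cm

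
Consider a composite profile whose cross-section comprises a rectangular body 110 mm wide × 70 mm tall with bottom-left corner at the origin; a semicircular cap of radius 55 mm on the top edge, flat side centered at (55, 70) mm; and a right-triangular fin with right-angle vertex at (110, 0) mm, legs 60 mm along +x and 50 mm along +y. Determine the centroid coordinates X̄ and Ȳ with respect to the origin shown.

X̄ = 63.06 mm, Ȳ = 52.90 mm

rectangular body: A = 110 × 70 = 7700.00, centroid at (55.00, 35.00).
semicircular top: A = ½π·55² = 4751.66, centroid at (55.00, 93.34).
triangular fin: A = ½·60·50 = 1500.00, centroid at (130.00, 16.67).
ΣA = 13951.66 mm²
ΣAX̄ = (7700.00)(55.00) + (4751.66)(55.00) + (1500.00)(130.00) = 879841.24 mm³
ΣAȲ = (7700.00)(35.00) + (4751.66)(93.34) + (1500.00)(16.67) = 738032.79 mm³
X̄ = 879841.24 / 13951.66 = 63.06 mm
Ȳ = 738032.79 / 13951.66 = 52.90 mm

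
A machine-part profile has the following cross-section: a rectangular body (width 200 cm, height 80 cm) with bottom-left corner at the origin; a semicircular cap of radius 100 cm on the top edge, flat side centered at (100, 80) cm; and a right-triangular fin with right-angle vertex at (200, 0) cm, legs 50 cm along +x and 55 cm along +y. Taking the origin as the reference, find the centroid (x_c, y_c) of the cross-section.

x_c = 104.85 cm, y_c = 78.24 cm

rectangular body: A = 200 × 80 = 16000.00, centroid at (100.00, 40.00).
semicircular top: A = ½π·100² = 15707.96, centroid at (100.00, 122.44).
triangular fin: A = ½·50·55 = 1375.00, centroid at (216.67, 18.33).
ΣA = 33082.96 cm², ΣAx_c = 3468712.99 cm³, ΣAy_c = 2588512.06 cm³.
x_c = 3468712.99/33082.96 = 104.85 cm; y_c = 2588512.06/33082.96 = 78.24 cm.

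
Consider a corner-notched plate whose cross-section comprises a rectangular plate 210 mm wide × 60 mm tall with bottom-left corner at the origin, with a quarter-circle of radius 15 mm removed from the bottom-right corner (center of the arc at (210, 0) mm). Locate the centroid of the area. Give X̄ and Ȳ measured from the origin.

X̄ = 103.60 mm, Ȳ = 30.34 mm

plate: A = 210 × 60 = 12600.00, centroid at (105.00, 30.00).
removed quarter-circle: A = −¼π·15² = -176.71, centroid at (203.63, 6.37).
ΣA = 12423.29 mm², ΣAX̄ = 1287014.94 mm³, ΣAȲ = 376875.00 mm³.
X̄ = 1287014.94/12423.29 = 103.60 mm; Ȳ = 376875.00/12423.29 = 30.34 mm.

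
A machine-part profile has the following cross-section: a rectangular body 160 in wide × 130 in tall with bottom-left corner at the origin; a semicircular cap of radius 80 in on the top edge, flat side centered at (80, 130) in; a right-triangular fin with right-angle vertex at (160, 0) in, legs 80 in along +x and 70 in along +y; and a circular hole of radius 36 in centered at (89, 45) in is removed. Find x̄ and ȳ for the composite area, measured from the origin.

x̄ = 88.86 in, ȳ = 97.44 in

rectangular body: A = 160 × 130 = 20800.00, centroid at (80.00, 65.00).
semicircular top: A = ½π·80² = 10053.10, centroid at (80.00, 163.95).
triangular fin: A = ½·80·70 = 2800.00, centroid at (186.67, 23.33).
hole: A = −π·36² = -4071.50, centroid at (89.00, 45.00).
ΣA = 29581.59 in²
ΣAx̄ = (20800.00)(80.00) + (10053.10)(80.00) + (2800.00)(186.67) + (-4071.50)(89.00) = 2628550.52 in³
ΣAȳ = (20800.00)(65.00) + (10053.10)(163.95) + (2800.00)(23.33) + (-4071.50)(45.00) = 2882351.53 in³
x̄ = 2628550.52 / 29581.59 = 88.86 in
ȳ = 2882351.53 / 29581.59 = 97.44 in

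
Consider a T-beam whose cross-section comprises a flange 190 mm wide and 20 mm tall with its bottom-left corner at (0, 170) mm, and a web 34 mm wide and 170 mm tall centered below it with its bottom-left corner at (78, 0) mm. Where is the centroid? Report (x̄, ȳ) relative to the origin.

x̄ = 95.00 mm, ȳ = 122.68 mm

Part | A | x̄ᵢ | ȳᵢ | A·x̄ᵢ | A·ȳᵢ
web | 5780.00 | 95.00 | 85.00 | 549100.00 | 491300.00
flange | 3800.00 | 95.00 | 180.00 | 361000.00 | 684000.00
Σ | 9580.00 |  |  | 910100.00 | 1175300.00
x̄ = 910100.00 / 9580.00 = 95.00 mm
ȳ = 1175300.00 / 9580.00 = 122.68 mm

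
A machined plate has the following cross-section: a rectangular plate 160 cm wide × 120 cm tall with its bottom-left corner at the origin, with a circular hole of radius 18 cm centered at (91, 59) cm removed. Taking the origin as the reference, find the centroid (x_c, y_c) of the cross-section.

x_c = 79.38 cm, y_c = 60.06 cm

plate: A = 160 × 120 = 19200.00, centroid at (80.00, 60.00).
hole: A = −π·18² = -1017.88, centroid at (91.00, 59.00).
ΣA = 18182.12 cm², ΣAx_c = 1443373.28 cm³, ΣAy_c = 1091945.31 cm³.
x_c = 1443373.28/18182.12 = 79.38 cm; y_c = 1091945.31/18182.12 = 60.06 cm.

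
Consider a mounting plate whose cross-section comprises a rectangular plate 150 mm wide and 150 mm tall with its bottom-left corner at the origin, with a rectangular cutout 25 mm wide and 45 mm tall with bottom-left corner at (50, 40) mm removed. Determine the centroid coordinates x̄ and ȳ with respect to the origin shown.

x̄ = 75.66 mm, ȳ = 75.66 mm

plate: A = 150 × 150 = 22500.00, centroid at (75.00, 75.00).
hole: A = −(25 × 45) = -1125.00, centroid at (62.50, 62.50).
ΣA = 21375.00 mm²
ΣAx̄ = (22500.00)(75.00) + (-1125.00)(62.50) = 1617187.50 mm³
ΣAȳ = (22500.00)(75.00) + (-1125.00)(62.50) = 1617187.50 mm³
x̄ = 1617187.50 / 21375.00 = 75.66 mm
ȳ = 1617187.50 / 21375.00 = 75.66 mm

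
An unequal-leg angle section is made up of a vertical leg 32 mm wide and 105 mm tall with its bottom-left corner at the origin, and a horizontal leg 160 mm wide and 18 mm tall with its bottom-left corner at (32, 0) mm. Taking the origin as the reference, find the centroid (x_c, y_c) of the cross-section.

vertical leg: A = 32 × 105 = 3360.00, centroid at (16.00, 52.50).
horizontal leg: A = 160 × 18 = 2880.00, centroid at (112.00, 9.00).
ΣA = 6240.00 mm²
ΣAx_c = (3360.00)(16.00) + (2880.00)(112.00) = 376320.00 mm³
ΣAy_c = (3360.00)(52.50) + (2880.00)(9.00) = 202320.00 mm³
x_c = 376320.00 / 6240.00 = 60.31 mm
y_c = 202320.00 / 6240.00 = 32.42 mm

x_c = 60.31 mm, y_c = 32.42 mm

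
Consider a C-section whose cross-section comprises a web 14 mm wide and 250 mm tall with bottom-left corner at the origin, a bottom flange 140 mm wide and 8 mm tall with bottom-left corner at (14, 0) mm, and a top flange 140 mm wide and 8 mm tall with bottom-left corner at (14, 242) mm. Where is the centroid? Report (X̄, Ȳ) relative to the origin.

X̄ = 37.05 mm, Ȳ = 125.00 mm

Part | A | x̄ᵢ | ȳᵢ | A·x̄ᵢ | A·ȳᵢ
web | 3500.00 | 7.00 | 125.00 | 24500.00 | 437500.00
bottom flange | 1120.00 | 84.00 | 4.00 | 94080.00 | 4480.00
top flange | 1120.00 | 84.00 | 246.00 | 94080.00 | 275520.00
Σ | 5740.00 |  |  | 212660.00 | 717500.00
X̄ = 212660.00 / 5740.00 = 37.05 mm
Ȳ = 717500.00 / 5740.00 = 125.00 mm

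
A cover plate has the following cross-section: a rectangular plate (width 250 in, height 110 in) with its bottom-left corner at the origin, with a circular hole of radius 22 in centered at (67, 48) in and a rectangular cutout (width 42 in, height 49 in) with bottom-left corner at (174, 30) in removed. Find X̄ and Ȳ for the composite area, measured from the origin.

Part | A | x̄ᵢ | ȳᵢ | A·x̄ᵢ | A·ȳᵢ
plate | 27500.00 | 125.00 | 55.00 | 3437500.00 | 1512500.00
hole 1 | -1520.53 | 67.00 | 48.00 | -101875.57 | -72985.48
hole 2 | -2058.00 | 195.00 | 54.50 | -401310.00 | -112161.00
Σ | 23921.47 |  |  | 2934314.43 | 1327353.52
X̄ = 2934314.43 / 23921.47 = 122.66 in
Ȳ = 1327353.52 / 23921.47 = 55.49 in

X̄ = 122.66 in, Ȳ = 55.49 in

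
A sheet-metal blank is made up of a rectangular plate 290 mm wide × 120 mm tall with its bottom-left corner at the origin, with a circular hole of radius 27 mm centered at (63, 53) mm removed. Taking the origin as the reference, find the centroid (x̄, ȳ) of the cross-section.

x̄ = 150.78 mm, ȳ = 60.49 mm

plate: A = 290 × 120 = 34800.00, centroid at (145.00, 60.00).
hole: A = −π·27² = -2290.22, centroid at (63.00, 53.00).
ΣA = 32509.78 mm²
ΣAx̄ = (34800.00)(145.00) + (-2290.22)(63.00) = 4901716.07 mm³
ΣAȳ = (34800.00)(60.00) + (-2290.22)(53.00) = 1966618.28 mm³
x̄ = 4901716.07 / 32509.78 = 150.78 mm
ȳ = 1966618.28 / 32509.78 = 60.49 mm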